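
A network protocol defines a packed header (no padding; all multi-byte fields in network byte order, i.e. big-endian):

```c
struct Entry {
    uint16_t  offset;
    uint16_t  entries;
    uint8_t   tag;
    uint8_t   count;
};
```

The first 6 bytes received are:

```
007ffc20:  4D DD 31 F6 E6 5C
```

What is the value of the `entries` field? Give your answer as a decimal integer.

`entries` follows `offset` (2 bytes), so it starts at byte offset 2 and occupies 2 bytes.
Bytes at offsets 2..3: 31 F6.
In big-endian order the high byte comes first in memory.
The bytes are already most-significant first: 0x31F6.
0x31F6 = 12790.

12790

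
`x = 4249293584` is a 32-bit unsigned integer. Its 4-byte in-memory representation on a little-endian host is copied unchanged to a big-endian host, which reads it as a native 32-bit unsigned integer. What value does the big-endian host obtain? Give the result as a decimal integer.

4249293584 in 32-bit hexadecimal is 0xFD471310.
Stored little-endian, the bytes at ascending addresses are 10 13 47 FD.
Read back as big-endian, the last byte is least significant, giving 0x101347FD.
0x101347FD = 269699069.

269699069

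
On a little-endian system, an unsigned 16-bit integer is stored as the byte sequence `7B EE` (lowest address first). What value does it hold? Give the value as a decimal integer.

61051

Little-endian stores the least-significant byte at the lowest address.
Reassemble most-significant byte first: EE 7B → 0xEE7B.
0xEE7B = 61051.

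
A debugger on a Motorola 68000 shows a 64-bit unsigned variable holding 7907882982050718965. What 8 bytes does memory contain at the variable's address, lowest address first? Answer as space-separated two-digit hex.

7907882982050718965 in hexadecimal, padded to 64 bits, is 0x6DBE71ACA67D64F5.
Split into bytes (most-significant first): 6D BE 71 AC A6 7D 64 F5.
Big-endian stores the most-significant byte at the lowest address.
So the memory order matches the most-significant-first order: 6D BE 71 AC A6 7D 64 F5.

6D BE 71 AC A6 7D 64 F5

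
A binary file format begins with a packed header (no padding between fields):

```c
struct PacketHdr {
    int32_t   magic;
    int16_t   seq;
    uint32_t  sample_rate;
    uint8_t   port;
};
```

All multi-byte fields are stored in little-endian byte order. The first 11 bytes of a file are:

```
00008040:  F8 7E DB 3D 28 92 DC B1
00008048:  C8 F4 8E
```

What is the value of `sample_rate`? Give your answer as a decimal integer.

`sample_rate` follows `magic` (4 B), `seq` (2 B), so it starts at offset 4 + 2 = 6 and occupies 4 bytes.
Bytes at offsets 6..9: DC B1 C8 F4.
Little-endian: lowest address holds the least-significant byte.
Reassemble most-significant byte first: F4 C8 B1 DC → 0xF4C8B1DC.
0xF4C8B1DC = 4106793436.

4106793436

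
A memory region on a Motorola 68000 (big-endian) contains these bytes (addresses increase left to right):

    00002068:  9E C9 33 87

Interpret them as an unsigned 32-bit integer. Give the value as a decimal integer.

2663986055

Big-endian: lowest address holds the most-significant byte.
The bytes are already most-significant first: 0x9EC93387.
0x9EC93387 = 2663986055.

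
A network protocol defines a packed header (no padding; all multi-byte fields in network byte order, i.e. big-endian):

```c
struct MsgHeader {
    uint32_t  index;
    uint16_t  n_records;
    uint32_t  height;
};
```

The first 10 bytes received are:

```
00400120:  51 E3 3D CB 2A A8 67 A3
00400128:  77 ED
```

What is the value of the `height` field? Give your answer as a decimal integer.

`height` follows `index` (4 B), `n_records` (2 B), so it starts at offset 4 + 2 = 6 and occupies 4 bytes.
Bytes at offsets 6..9: 67 A3 77 ED.
Big-endian: lowest address holds the most-significant byte.
The bytes are already most-significant first: 0x67A377ED.
0x67A377ED = 1738766317.

1738766317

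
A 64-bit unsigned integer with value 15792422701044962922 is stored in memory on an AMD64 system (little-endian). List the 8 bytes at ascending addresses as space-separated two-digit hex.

6A 96 99 56 C6 F4 29 DB

15792422701044962922 in hexadecimal, padded to 64 bits, is 0xDB29F4C65699966A.
Split into bytes (most-significant first): DB 29 F4 C6 56 99 96 6A.
Little-endian: lowest address holds the least-significant byte.
So at ascending addresses the bytes are 6A 96 99 56 C6 F4 29 DB.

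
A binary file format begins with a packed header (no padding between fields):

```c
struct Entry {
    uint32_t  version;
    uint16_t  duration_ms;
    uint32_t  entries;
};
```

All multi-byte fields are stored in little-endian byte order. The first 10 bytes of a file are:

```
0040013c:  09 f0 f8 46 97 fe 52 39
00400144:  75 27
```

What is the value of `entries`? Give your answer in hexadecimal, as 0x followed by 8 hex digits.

0x27753952

`entries` follows `version` (4 B), `duration_ms` (2 B), so it starts at offset 4 + 2 = 6 and occupies 4 bytes.
Bytes at offsets 6..9: 52 39 75 27.
In little-endian order the low byte comes first in memory.
Reassemble most-significant byte first: 27 75 39 52 → 0x27753952.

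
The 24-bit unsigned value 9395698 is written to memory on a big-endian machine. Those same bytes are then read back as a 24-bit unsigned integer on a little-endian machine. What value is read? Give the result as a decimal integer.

15883663

9395698 in 24-bit hexadecimal is 0x8F5DF2.
Stored big-endian, the bytes at ascending addresses are 8F 5D F2.
Read back as little-endian, the first byte is least significant, giving 0xF25D8F.
0xF25D8F = 15883663.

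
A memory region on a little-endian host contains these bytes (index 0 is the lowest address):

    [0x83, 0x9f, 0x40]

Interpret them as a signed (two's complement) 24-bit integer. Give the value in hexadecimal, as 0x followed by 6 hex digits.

0x409F83

Little-endian: lowest address holds the least-significant byte.
Reassemble most-significant byte first: 40 9F 83 → 0x409F83.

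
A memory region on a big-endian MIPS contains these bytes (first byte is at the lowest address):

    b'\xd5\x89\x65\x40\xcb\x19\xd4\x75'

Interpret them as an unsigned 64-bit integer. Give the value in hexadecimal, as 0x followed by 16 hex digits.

In big-endian order the high byte comes first in memory.
The bytes are already most-significant first: 0xD5896540CB19D475.

0xD5896540CB19D475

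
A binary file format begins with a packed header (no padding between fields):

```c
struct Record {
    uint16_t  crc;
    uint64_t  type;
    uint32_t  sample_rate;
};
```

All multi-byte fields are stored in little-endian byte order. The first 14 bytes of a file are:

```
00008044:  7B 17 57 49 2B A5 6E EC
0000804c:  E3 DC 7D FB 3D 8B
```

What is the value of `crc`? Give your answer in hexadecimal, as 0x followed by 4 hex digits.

`crc` is the first field, at byte offset 0, occupying 2 bytes.
Bytes at offsets 0..1: 7B 17.
In little-endian order the low byte comes first in memory.
Reassemble most-significant byte first: 17 7B → 0x177B.

0x177B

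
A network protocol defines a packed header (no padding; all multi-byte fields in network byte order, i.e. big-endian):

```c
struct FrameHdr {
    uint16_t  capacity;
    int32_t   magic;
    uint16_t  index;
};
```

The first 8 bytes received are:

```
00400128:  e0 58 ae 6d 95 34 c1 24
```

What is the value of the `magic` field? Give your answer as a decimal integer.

-1368550092

`magic` follows `capacity` (2 bytes), so it starts at byte offset 2 and occupies 4 bytes.
Bytes at offsets 2..5: AE 6D 95 34.
In big-endian order the high byte comes first in memory.
The bytes are already most-significant first: 0xAE6D9534.
Top bit is set, so as a signed 32-bit value this is 0xAE6D9534 − 2^32 = -1368550092.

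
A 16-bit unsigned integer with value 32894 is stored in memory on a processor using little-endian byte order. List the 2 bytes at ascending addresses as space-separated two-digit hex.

7E 80

32894 in hexadecimal, padded to 16 bits, is 0x807E.
Split into bytes (most-significant first): 80 7E.
Little-endian stores the least-significant byte at the lowest address.
So at ascending addresses the bytes are 7E 80.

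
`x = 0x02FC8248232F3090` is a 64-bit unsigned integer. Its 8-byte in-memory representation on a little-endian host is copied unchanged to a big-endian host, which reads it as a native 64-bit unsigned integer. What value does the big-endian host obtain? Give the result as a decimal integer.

10389856168930638850

Stored little-endian, the bytes at ascending addresses are 90 30 2F 23 48 82 FC 02.
Read back as big-endian, the last byte is least significant, giving 0x90302F234882FC02.
0x90302F234882FC02 = 10389856168930638850.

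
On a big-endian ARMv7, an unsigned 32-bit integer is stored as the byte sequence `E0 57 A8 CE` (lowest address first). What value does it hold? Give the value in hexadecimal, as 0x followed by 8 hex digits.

Big-endian: lowest address holds the most-significant byte.
The bytes are already most-significant first: 0xE057A8CE.

0xE057A8CE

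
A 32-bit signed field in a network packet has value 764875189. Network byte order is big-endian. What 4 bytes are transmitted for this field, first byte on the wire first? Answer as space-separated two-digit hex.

2D 97 11 B5

764875189 in hexadecimal, padded to 32 bits, is 0x2D9711B5.
Split into bytes (most-significant first): 2D 97 11 B5.
Big-endian stores the most-significant byte at the lowest address.
So the memory order matches the most-significant-first order: 2D 97 11 B5.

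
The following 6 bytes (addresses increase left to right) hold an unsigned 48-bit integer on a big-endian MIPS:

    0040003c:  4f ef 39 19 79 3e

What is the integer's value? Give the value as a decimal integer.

87888873748798

Big-endian stores the most-significant byte at the lowest address.
The bytes are already most-significant first: 0x4FEF3919793E.
0x4FEF3919793E = 87888873748798.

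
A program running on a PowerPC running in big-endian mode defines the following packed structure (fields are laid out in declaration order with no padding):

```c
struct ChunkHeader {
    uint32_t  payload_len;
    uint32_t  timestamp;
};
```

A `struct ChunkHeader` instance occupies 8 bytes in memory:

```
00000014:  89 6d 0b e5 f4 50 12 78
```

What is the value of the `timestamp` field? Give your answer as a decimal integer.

4098888312

`timestamp` follows `payload_len` (4 bytes), so it starts at byte offset 4 and occupies 4 bytes.
Bytes at offsets 4..7: F4 50 12 78.
In big-endian order the high byte comes first in memory.
The bytes are already most-significant first: 0xF4501278.
0xF4501278 = 4098888312.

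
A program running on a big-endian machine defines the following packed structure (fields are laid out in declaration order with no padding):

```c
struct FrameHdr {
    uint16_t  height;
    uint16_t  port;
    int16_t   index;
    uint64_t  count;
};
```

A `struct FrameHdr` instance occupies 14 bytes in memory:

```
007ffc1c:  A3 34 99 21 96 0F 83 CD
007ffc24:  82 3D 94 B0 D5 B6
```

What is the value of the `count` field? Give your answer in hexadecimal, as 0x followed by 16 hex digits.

0x83CD823D94B0D5B6

`count` follows `height` (2 B), `port` (2 B), `index` (2 B), so it starts at offset 2 + 2 + 2 = 6 and occupies 8 bytes.
Bytes at offsets 6..13: 83 CD 82 3D 94 B0 D5 B6.
In big-endian order the high byte comes first in memory.
The bytes are already most-significant first: 0x83CD823D94B0D5B6.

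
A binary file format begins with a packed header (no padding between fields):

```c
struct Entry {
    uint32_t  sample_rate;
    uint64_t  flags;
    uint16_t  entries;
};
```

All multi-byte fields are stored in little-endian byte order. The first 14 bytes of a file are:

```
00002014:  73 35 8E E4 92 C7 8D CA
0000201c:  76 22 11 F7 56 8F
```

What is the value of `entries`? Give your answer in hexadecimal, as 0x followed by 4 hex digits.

`entries` follows `sample_rate` (4 B), `flags` (8 B), so it starts at offset 4 + 8 = 12 and occupies 2 bytes.
Bytes at offsets 12..13: 56 8F.
In little-endian order the low byte comes first in memory.
Reassemble most-significant byte first: 8F 56 → 0x8F56.

0x8F56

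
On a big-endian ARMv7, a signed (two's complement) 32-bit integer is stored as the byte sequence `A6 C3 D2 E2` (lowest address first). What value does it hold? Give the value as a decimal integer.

Big-endian stores the most-significant byte at the lowest address.
The bytes are already most-significant first: 0xA6C3D2E2.
Top bit is set, so as a signed 32-bit value this is 0xA6C3D2E2 − 2^32 = -1497115934.

-1497115934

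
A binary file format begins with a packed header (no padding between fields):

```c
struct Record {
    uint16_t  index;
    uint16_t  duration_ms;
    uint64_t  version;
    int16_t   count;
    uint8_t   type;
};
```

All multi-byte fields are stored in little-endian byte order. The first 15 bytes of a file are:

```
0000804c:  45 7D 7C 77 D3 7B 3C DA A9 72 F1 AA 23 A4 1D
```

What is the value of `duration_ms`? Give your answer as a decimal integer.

`duration_ms` follows `index` (2 bytes), so it starts at byte offset 2 and occupies 2 bytes.
Bytes at offsets 2..3: 7C 77.
Little-endian: lowest address holds the least-significant byte.
Reassemble most-significant byte first: 77 7C → 0x777C.
0x777C = 30588.

30588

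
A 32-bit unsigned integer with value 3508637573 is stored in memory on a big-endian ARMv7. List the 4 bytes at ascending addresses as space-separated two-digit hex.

D1 21 8F 85

3508637573 in hexadecimal, padded to 32 bits, is 0xD1218F85.
Split into bytes (most-significant first): D1 21 8F 85.
In big-endian order the high byte comes first in memory.
So the memory order matches the most-significant-first order: D1 21 8F 85.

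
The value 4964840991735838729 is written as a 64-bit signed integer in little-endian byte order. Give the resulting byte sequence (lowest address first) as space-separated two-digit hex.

4964840991735838729 in hexadecimal, padded to 64 bits, is 0x44E6A893BEB67809.
Split into bytes (most-significant first): 44 E6 A8 93 BE B6 78 09.
In little-endian order the low byte comes first in memory.
So at ascending addresses the bytes are 09 78 B6 BE 93 A8 E6 44.

09 78 B6 BE 93 A8 E6 44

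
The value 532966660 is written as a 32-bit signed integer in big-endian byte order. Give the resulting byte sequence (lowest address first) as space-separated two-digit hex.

532966660 in hexadecimal, padded to 32 bits, is 0x1FC46D04.
Split into bytes (most-significant first): 1F C4 6D 04.
Big-endian stores the most-significant byte at the lowest address.
So the memory order matches the most-significant-first order: 1F C4 6D 04.

1F C4 6D 04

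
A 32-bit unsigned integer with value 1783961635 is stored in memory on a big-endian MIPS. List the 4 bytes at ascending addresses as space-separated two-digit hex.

1783961635 in hexadecimal, padded to 32 bits, is 0x6A551823.
Split into bytes (most-significant first): 6A 55 18 23.
Big-endian: lowest address holds the most-significant byte.
So the memory order matches the most-significant-first order: 6A 55 18 23.

6A 55 18 23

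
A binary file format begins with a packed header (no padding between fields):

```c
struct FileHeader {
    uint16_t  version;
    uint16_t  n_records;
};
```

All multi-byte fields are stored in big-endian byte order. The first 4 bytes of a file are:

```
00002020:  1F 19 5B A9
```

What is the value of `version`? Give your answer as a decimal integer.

`version` is the first field, at byte offset 0, occupying 2 bytes.
Bytes at offsets 0..1: 1F 19.
Big-endian stores the most-significant byte at the lowest address.
The bytes are already most-significant first: 0x1F19.
0x1F19 = 7961.

7961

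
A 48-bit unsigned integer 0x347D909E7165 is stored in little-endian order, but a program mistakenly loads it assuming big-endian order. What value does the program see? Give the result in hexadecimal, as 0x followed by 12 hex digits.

0x65719E907D34

Stored little-endian, the bytes at ascending addresses are 65 71 9E 90 7D 34.
Read back as big-endian, the last byte is least significant, giving 0x65719E907D34.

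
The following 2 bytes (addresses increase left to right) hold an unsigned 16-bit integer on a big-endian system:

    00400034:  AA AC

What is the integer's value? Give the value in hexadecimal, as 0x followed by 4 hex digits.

0xAAAC

In big-endian order the high byte comes first in memory.
The bytes are already most-significant first: 0xAAAC.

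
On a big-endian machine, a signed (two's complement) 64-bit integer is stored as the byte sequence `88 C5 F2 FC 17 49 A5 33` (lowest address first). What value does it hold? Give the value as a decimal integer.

In big-endian order the high byte comes first in memory.
The bytes are already most-significant first: 0x88C5F2FC1749A533.
Top bit is set, so as a signed 64-bit value this is 0x88C5F2FC1749A533 − 2^64 = -8591193549602970317.

-8591193549602970317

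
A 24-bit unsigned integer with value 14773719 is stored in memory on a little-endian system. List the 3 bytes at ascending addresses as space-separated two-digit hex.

14773719 in hexadecimal, padded to 24 bits, is 0xE16DD7.
Split into bytes (most-significant first): E1 6D D7.
Little-endian stores the least-significant byte at the lowest address.
So at ascending addresses the bytes are D7 6D E1.

D7 6D E1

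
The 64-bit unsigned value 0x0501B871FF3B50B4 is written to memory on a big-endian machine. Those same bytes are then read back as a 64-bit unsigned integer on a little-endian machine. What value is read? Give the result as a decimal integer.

12992950893274464517

Stored big-endian, the bytes at ascending addresses are 05 01 B8 71 FF 3B 50 B4.
Read back as little-endian, the first byte is least significant, giving 0xB4503BFF71B80105.
0xB4503BFF71B80105 = 12992950893274464517.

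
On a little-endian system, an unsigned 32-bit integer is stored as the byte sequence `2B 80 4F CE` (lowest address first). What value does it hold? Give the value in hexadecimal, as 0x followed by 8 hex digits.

Little-endian stores the least-significant byte at the lowest address.
Reassemble most-significant byte first: CE 4F 80 2B → 0xCE4F802B.

0xCE4F802B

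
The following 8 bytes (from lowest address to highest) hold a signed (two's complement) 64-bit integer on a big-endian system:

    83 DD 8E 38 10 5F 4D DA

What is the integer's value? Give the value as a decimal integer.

-8944836913443942950

Big-endian stores the most-significant byte at the lowest address.
The bytes are already most-significant first: 0x83DD8E38105F4DDA.
Top bit is set, so as a signed 64-bit value this is 0x83DD8E38105F4DDA − 2^64 = -8944836913443942950.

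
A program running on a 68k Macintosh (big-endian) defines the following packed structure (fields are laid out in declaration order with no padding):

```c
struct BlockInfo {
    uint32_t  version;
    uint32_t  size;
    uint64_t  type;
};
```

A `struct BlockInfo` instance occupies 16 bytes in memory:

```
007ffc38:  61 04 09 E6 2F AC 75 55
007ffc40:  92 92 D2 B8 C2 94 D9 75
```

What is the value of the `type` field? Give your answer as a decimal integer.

10561735767117584757

`type` follows `version` (4 B), `size` (4 B), so it starts at offset 4 + 4 = 8 and occupies 8 bytes.
Bytes at offsets 8..15: 92 92 D2 B8 C2 94 D9 75.
Big-endian: lowest address holds the most-significant byte.
The bytes are already most-significant first: 0x9292D2B8C294D975.
0x9292D2B8C294D975 = 10561735767117584757.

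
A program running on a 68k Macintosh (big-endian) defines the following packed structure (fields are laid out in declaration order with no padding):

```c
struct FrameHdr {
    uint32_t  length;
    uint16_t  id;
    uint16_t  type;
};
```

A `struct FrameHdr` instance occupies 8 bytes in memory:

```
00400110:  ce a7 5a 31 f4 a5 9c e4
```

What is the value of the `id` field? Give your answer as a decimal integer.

`id` follows `length` (4 bytes), so it starts at byte offset 4 and occupies 2 bytes.
Bytes at offsets 4..5: F4 A5.
Big-endian: lowest address holds the most-significant byte.
The bytes are already most-significant first: 0xF4A5.
0xF4A5 = 62629.

62629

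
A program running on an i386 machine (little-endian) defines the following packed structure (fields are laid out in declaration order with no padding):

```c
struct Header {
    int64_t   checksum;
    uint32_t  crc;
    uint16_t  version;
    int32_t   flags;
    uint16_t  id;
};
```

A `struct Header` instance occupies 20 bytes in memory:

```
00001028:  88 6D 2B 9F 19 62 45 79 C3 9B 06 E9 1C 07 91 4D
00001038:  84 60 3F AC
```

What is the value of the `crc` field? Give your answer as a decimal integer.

`crc` follows `checksum` (8 bytes), so it starts at byte offset 8 and occupies 4 bytes.
Bytes at offsets 8..11: C3 9B 06 E9.
In little-endian order the low byte comes first in memory.
Reassemble most-significant byte first: E9 06 9B C3 → 0xE9069BC3.
0xE9069BC3 = 3909524419.

3909524419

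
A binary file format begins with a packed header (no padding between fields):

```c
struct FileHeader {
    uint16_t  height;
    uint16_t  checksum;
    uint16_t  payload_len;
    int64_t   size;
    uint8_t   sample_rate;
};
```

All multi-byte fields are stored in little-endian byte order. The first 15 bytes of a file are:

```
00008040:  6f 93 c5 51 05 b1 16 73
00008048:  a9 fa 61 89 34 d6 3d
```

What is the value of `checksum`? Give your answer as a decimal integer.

`checksum` follows `height` (2 bytes), so it starts at byte offset 2 and occupies 2 bytes.
Bytes at offsets 2..3: C5 51.
In little-endian order the low byte comes first in memory.
Reassemble most-significant byte first: 51 C5 → 0x51C5.
0x51C5 = 20933.

20933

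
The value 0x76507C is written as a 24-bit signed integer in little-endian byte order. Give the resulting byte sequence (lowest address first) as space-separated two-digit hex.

7C 50 76

Split into bytes (most-significant first): 76 50 7C.
Little-endian: lowest address holds the least-significant byte.
So at ascending addresses the bytes are 7C 50 76.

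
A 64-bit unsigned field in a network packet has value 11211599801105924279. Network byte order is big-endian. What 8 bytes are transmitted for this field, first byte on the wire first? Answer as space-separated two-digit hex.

9B 97 9A 9E 14 C2 40 B7

11211599801105924279 in hexadecimal, padded to 64 bits, is 0x9B979A9E14C240B7.
Split into bytes (most-significant first): 9B 97 9A 9E 14 C2 40 B7.
Big-endian: lowest address holds the most-significant byte.
So the memory order matches the most-significant-first order: 9B 97 9A 9E 14 C2 40 B7.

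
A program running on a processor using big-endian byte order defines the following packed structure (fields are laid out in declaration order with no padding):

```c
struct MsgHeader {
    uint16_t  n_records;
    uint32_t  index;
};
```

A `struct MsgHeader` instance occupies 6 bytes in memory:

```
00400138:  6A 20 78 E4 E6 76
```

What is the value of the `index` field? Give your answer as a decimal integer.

2028267126

`index` follows `n_records` (2 bytes), so it starts at byte offset 2 and occupies 4 bytes.
Bytes at offsets 2..5: 78 E4 E6 76.
Big-endian: lowest address holds the most-significant byte.
The bytes are already most-significant first: 0x78E4E676.
0x78E4E676 = 2028267126.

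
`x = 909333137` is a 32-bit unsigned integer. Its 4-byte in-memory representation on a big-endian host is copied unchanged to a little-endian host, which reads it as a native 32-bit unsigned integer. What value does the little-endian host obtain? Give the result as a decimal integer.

2438083382

909333137 in 32-bit hexadecimal is 0x36335291.
Stored big-endian, the bytes at ascending addresses are 36 33 52 91.
Read back as little-endian, the first byte is least significant, giving 0x91523336.
0x91523336 = 2438083382.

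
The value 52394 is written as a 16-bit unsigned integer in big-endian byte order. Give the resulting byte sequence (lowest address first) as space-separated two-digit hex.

CC AA

52394 in hexadecimal, padded to 16 bits, is 0xCCAA.
Split into bytes (most-significant first): CC AA.
In big-endian order the high byte comes first in memory.
So the memory order matches the most-significant-first order: CC AA.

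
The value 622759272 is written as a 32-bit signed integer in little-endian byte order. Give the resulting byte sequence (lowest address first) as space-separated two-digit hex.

68 8D 1E 25

622759272 in hexadecimal, padded to 32 bits, is 0x251E8D68.
Split into bytes (most-significant first): 25 1E 8D 68.
In little-endian order the low byte comes first in memory.
So at ascending addresses the bytes are 68 8D 1E 25.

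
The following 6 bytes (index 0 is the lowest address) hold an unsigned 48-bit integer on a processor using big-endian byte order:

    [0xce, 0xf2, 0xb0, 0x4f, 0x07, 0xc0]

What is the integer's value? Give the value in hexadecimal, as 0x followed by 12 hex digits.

0xCEF2B04F07C0

In big-endian order the high byte comes first in memory.
The bytes are already most-significant first: 0xCEF2B04F07C0.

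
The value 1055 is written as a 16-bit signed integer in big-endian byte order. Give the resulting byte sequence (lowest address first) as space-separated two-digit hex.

1055 in hexadecimal, padded to 16 bits, is 0x041F.
Split into bytes (most-significant first): 04 1F.
In big-endian order the high byte comes first in memory.
So the memory order matches the most-significant-first order: 04 1F.

04 1F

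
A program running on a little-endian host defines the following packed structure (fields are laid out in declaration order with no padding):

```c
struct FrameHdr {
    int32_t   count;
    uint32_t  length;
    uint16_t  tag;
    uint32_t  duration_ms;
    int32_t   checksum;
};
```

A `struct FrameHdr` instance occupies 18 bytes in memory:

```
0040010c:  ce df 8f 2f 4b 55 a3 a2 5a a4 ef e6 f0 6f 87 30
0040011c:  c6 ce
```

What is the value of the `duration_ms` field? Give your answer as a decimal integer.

1878058735

`duration_ms` follows `count` (4 B), `length` (4 B), `tag` (2 B), so it starts at offset 4 + 4 + 2 = 10 and occupies 4 bytes.
Bytes at offsets 10..13: EF E6 F0 6F.
Little-endian stores the least-significant byte at the lowest address.
Reassemble most-significant byte first: 6F F0 E6 EF → 0x6FF0E6EF.
0x6FF0E6EF = 1878058735.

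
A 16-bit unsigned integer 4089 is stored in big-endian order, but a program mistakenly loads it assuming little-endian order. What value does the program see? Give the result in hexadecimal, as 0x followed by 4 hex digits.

4089 in 16-bit hexadecimal is 0x0FF9.
Stored big-endian, the bytes at ascending addresses are 0F F9.
Read back as little-endian, the first byte is least significant, giving 0xF90F.

0xF90F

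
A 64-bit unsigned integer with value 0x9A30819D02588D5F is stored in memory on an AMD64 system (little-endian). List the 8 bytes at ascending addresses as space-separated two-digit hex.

Split into bytes (most-significant first): 9A 30 81 9D 02 58 8D 5F.
Little-endian stores the least-significant byte at the lowest address.
So at ascending addresses the bytes are 5F 8D 58 02 9D 81 30 9A.

5F 8D 58 02 9D 81 30 9A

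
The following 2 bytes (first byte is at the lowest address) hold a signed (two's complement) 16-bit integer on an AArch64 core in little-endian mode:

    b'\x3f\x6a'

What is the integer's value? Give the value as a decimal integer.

Little-endian: lowest address holds the least-significant byte.
Reassemble most-significant byte first: 6A 3F → 0x6A3F.
0x6A3F = 27199.

27199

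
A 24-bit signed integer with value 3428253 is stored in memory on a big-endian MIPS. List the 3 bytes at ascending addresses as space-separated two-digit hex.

34 4F 9D

3428253 in hexadecimal, padded to 24 bits, is 0x344F9D.
Split into bytes (most-significant first): 34 4F 9D.
Big-endian: lowest address holds the most-significant byte.
So the memory order matches the most-significant-first order: 34 4F 9D.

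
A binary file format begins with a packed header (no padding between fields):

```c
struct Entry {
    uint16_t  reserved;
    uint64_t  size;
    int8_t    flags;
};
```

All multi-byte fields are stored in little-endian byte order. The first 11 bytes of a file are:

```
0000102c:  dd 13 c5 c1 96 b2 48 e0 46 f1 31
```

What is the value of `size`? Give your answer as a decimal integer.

17385830014348870085

`size` follows `reserved` (2 bytes), so it starts at byte offset 2 and occupies 8 bytes.
Bytes at offsets 2..9: C5 C1 96 B2 48 E0 46 F1.
Little-endian stores the least-significant byte at the lowest address.
Reassemble most-significant byte first: F1 46 E0 48 B2 96 C1 C5 → 0xF146E048B296C1C5.
0xF146E048B296C1C5 = 17385830014348870085.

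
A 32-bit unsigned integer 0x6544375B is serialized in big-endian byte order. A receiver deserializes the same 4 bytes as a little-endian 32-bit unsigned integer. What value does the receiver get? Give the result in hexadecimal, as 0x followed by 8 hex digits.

Stored big-endian, the bytes at ascending addresses are 65 44 37 5B.
Read back as little-endian, the first byte is least significant, giving 0x5B374465.

0x5B374465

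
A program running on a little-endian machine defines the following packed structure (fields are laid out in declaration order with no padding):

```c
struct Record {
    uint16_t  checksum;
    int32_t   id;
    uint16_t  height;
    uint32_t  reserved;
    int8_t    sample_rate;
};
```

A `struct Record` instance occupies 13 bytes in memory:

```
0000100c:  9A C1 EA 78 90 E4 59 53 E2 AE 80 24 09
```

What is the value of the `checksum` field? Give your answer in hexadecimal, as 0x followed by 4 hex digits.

0xC19A

`checksum` is the first field, at byte offset 0, occupying 2 bytes.
Bytes at offsets 0..1: 9A C1.
Little-endian: lowest address holds the least-significant byte.
Reassemble most-significant byte first: C1 9A → 0xC19A.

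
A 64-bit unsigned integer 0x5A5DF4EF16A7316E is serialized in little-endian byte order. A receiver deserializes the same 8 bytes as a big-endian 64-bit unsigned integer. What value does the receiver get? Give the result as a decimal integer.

Stored little-endian, the bytes at ascending addresses are 6E 31 A7 16 EF F4 5D 5A.
Read back as big-endian, the last byte is least significant, giving 0x6E31A716EFF45D5A.
0x6E31A716EFF45D5A = 7940311334987783514.

7940311334987783514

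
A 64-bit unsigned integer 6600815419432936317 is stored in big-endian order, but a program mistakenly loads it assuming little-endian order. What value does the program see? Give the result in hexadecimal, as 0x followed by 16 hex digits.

6600815419432936317 in 64-bit hexadecimal is 0x5B9ACEA6BF38A37D.
Stored big-endian, the bytes at ascending addresses are 5B 9A CE A6 BF 38 A3 7D.
Read back as little-endian, the first byte is least significant, giving 0x7DA338BFA6CE9A5B.

0x7DA338BFA6CE9A5B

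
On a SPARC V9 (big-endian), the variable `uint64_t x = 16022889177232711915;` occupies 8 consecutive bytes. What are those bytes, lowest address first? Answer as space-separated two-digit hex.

DE 5C BC D0 54 68 20 EB

16022889177232711915 in hexadecimal, padded to 64 bits, is 0xDE5CBCD0546820EB.
Split into bytes (most-significant first): DE 5C BC D0 54 68 20 EB.
Big-endian: lowest address holds the most-significant byte.
So the memory order matches the most-significant-first order: DE 5C BC D0 54 68 20 EB.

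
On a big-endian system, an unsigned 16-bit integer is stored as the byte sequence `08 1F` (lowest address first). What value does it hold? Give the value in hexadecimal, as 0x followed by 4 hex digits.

In big-endian order the high byte comes first in memory.
The bytes are already most-significant first: 0x081F.

0x081F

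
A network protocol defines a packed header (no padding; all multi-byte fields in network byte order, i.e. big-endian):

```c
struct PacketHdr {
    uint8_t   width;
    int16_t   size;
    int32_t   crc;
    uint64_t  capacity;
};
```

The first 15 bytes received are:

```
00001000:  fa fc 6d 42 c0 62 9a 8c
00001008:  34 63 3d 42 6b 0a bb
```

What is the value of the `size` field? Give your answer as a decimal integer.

-915

`size` follows `width` (1 byte), so it starts at byte offset 1 and occupies 2 bytes.
Bytes at offsets 1..2: FC 6D.
Big-endian stores the most-significant byte at the lowest address.
The bytes are already most-significant first: 0xFC6D.
Top bit is set, so as a signed 16-bit value this is 0xFC6D − 2^16 = -915.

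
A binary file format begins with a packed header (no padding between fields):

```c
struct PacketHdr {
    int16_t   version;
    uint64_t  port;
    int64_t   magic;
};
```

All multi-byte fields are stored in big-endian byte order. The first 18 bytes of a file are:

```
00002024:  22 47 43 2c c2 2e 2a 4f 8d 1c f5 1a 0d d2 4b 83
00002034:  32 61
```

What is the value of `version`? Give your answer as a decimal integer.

8775

`version` is the first field, at byte offset 0, occupying 2 bytes.
Bytes at offsets 0..1: 22 47.
In big-endian order the high byte comes first in memory.
The bytes are already most-significant first: 0x2247.
0x2247 = 8775.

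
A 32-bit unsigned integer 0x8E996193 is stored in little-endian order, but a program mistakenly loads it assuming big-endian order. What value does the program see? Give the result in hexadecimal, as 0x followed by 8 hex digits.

Stored little-endian, the bytes at ascending addresses are 93 61 99 8E.
Read back as big-endian, the last byte is least significant, giving 0x9361998E.

0x9361998E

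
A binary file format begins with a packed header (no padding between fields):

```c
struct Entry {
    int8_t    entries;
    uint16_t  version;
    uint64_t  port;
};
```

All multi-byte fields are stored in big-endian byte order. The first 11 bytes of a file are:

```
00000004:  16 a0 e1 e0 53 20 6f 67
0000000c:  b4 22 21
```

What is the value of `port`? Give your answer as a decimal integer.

16164299150416159265

`port` follows `entries` (1 B), `version` (2 B), so it starts at offset 1 + 2 = 3 and occupies 8 bytes.
Bytes at offsets 3..10: E0 53 20 6F 67 B4 22 21.
Big-endian stores the most-significant byte at the lowest address.
The bytes are already most-significant first: 0xE053206F67B42221.
0xE053206F67B42221 = 16164299150416159265.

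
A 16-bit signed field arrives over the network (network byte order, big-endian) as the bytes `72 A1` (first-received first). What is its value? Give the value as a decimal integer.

Big-endian: lowest address holds the most-significant byte.
The bytes are already most-significant first: 0x72A1.
0x72A1 = 29345.

29345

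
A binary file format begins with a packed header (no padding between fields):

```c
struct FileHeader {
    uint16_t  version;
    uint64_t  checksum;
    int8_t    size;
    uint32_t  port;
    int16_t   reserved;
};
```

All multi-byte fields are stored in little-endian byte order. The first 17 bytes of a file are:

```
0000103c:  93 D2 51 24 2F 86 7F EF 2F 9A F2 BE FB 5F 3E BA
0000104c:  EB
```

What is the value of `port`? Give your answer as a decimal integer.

`port` follows `version` (2 B), `checksum` (8 B), `size` (1 B), so it starts at offset 2 + 8 + 1 = 11 and occupies 4 bytes.
Bytes at offsets 11..14: BE FB 5F 3E.
Little-endian: lowest address holds the least-significant byte.
Reassemble most-significant byte first: 3E 5F FB BE → 0x3E5FFBBE.
0x3E5FFBBE = 1046477758.

1046477758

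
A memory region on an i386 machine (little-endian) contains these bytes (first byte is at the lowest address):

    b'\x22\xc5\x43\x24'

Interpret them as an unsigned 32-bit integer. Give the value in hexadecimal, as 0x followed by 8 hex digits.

Little-endian: lowest address holds the least-significant byte.
Reassemble most-significant byte first: 24 43 C5 22 → 0x2443C522.

0x2443C522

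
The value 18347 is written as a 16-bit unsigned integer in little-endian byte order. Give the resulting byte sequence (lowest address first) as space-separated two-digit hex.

AB 47

18347 in hexadecimal, padded to 16 bits, is 0x47AB.
Split into bytes (most-significant first): 47 AB.
Little-endian: lowest address holds the least-significant byte.
So at ascending addresses the bytes are AB 47.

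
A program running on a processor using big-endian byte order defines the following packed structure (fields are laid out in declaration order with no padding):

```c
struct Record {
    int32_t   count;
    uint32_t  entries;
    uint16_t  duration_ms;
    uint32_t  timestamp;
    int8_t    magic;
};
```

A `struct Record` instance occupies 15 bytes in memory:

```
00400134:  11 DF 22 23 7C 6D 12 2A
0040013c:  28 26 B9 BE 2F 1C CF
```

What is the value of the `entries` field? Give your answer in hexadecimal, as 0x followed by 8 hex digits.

`entries` follows `count` (4 bytes), so it starts at byte offset 4 and occupies 4 bytes.
Bytes at offsets 4..7: 7C 6D 12 2A.
Big-endian: lowest address holds the most-significant byte.
The bytes are already most-significant first: 0x7C6D122A.

0x7C6D122A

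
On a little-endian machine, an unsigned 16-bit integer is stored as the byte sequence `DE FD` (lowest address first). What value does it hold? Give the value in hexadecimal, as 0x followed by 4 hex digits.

0xFDDE

In little-endian order the low byte comes first in memory.
Reassemble most-significant byte first: FD DE → 0xFDDE.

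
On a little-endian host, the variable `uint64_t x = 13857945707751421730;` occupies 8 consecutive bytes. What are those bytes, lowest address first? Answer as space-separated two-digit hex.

13857945707751421730 in hexadecimal, padded to 64 bits, is 0xC0515032DB2C3722.
Split into bytes (most-significant first): C0 51 50 32 DB 2C 37 22.
Little-endian stores the least-significant byte at the lowest address.
So at ascending addresses the bytes are 22 37 2C DB 32 50 51 C0.

22 37 2C DB 32 50 51 C0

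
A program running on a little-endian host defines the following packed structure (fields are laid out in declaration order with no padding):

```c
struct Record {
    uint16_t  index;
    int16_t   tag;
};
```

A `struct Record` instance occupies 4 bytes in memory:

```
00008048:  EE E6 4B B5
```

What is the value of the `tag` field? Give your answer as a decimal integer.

-19125

`tag` follows `index` (2 bytes), so it starts at byte offset 2 and occupies 2 bytes.
Bytes at offsets 2..3: 4B B5.
Little-endian: lowest address holds the least-significant byte.
Reassemble most-significant byte first: B5 4B → 0xB54B.
Top bit is set, so as a signed 16-bit value this is 0xB54B − 2^16 = -19125.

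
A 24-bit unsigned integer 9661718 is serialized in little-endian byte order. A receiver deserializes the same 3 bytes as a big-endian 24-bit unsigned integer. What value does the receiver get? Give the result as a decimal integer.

1469843

9661718 in 24-bit hexadecimal is 0x936D16.
Stored little-endian, the bytes at ascending addresses are 16 6D 93.
Read back as big-endian, the last byte is least significant, giving 0x166D93.
0x166D93 = 1469843.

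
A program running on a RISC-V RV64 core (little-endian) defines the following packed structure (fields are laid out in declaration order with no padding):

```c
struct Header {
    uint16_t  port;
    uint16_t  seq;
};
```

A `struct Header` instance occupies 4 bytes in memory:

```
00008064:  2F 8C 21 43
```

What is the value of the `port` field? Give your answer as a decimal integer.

`port` is the first field, at byte offset 0, occupying 2 bytes.
Bytes at offsets 0..1: 2F 8C.
Little-endian stores the least-significant byte at the lowest address.
Reassemble most-significant byte first: 8C 2F → 0x8C2F.
0x8C2F = 35887.

35887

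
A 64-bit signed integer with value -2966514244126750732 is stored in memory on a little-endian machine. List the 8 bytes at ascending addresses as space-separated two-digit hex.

F4 47 B0 21 03 D3 D4 D6

Two's complement of -2966514244126750732 in 64 bits: 2966514244126750732 = 0x292B2CFCDE4FB80C; invert → 0xD6D4D30321B047F3; add 1 → 0xD6D4D30321B047F4.
Split into bytes (most-significant first): D6 D4 D3 03 21 B0 47 F4.
In little-endian order the low byte comes first in memory.
So at ascending addresses the bytes are F4 47 B0 21 03 D3 D4 D6.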